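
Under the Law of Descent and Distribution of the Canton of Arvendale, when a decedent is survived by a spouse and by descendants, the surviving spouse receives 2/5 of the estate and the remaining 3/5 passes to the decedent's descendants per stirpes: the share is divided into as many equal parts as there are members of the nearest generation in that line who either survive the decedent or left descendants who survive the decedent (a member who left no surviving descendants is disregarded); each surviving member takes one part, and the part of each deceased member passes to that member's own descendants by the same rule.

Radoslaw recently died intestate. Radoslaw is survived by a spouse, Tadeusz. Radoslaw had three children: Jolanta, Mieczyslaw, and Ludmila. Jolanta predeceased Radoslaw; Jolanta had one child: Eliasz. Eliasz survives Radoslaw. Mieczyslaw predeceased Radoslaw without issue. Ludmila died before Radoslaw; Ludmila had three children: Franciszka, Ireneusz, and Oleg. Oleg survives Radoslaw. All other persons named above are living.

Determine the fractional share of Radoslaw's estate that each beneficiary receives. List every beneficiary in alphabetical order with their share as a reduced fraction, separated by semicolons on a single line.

Eliasz 3/10; Franciszka 1/10; Ireneusz 1/10; Oleg 1/10; Tadeusz 2/5

Tadeusz, as surviving spouse, takes 2/5.
The remaining 3/5 passes to Radoslaw's descendants per stirpes.
Mieczyslaw left no surviving issue, so that branch lapses and is disregarded.
The 3/5 is divided into 2 equal shares of 3/10 among Jolanta, Ludmila.
Jolanta predeceased; the 3/10 allotted to Jolanta's branch passes to Jolanta's issue by representation.
Eliasz is the sole taker at this level and receives the full 3/10.
Ludmila predeceased; the 3/10 allotted to Ludmila's branch passes to Ludmila's issue by representation.
The 3/10 is divided into 3 equal shares of 1/10 among Franciszka, Ireneusz, Oleg.
Franciszka is living and takes 1/10.
Ireneusz is living and takes 1/10.
Oleg is living and takes 1/10.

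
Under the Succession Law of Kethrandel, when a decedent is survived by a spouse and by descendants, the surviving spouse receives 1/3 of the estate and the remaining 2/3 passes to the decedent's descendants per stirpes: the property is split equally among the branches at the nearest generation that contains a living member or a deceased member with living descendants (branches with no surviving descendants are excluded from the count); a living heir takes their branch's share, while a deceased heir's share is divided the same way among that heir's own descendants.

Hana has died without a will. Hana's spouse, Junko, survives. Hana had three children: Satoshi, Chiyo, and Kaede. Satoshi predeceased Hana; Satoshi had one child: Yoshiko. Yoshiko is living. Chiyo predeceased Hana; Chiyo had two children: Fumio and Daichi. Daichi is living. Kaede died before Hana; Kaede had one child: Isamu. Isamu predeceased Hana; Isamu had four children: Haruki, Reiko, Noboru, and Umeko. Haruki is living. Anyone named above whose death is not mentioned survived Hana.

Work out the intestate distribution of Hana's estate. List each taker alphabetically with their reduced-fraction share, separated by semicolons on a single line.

Junko, as surviving spouse, takes 1/3.
The remaining 2/3 passes to Hana's descendants per stirpes.
The 2/3 is divided into 3 equal shares of 2/9 among Satoshi, Chiyo, Kaede.
Satoshi predeceased; the 2/9 allotted to Satoshi's branch passes to Satoshi's issue by representation.
Yoshiko is the sole taker at this level and receives the full 2/9.
Chiyo predeceased; the 2/9 allotted to Chiyo's branch passes to Chiyo's issue by representation.
The 2/9 is divided into 2 equal shares of 1/9 among Fumio, Daichi.
Fumio is living and takes 1/9.
Daichi is living and takes 1/9.
Kaede predeceased; the 2/9 allotted to Kaede's branch passes to Kaede's issue by representation.
Isamu's line is the sole branch at this level, so the full 2/9 passes to Isamu's issue by representation.
The 2/9 is divided into 4 equal shares of 1/18 among Haruki, Reiko, Noboru, Umeko.
Haruki is living and takes 1/18.
Reiko is living and takes 1/18.
Noboru is living and takes 1/18.
Umeko is living and takes 1/18.

Daichi 1/9; Fumio 1/9; Haruki 1/18; Junko 1/3; Noboru 1/18; Reiko 1/18; Umeko 1/18; Yoshiko 2/9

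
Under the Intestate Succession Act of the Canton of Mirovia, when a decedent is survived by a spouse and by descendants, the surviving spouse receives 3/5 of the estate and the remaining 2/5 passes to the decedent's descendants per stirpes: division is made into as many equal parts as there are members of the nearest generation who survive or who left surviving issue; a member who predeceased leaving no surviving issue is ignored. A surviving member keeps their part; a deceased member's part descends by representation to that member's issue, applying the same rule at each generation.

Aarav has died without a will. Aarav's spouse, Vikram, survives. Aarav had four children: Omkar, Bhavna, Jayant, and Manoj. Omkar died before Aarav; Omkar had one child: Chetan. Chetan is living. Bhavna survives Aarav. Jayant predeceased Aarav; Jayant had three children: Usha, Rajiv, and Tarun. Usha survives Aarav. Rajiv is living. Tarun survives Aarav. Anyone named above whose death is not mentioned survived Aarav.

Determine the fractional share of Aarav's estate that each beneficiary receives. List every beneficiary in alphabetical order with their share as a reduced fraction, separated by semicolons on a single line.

Bhavna 1/10; Chetan 1/10; Manoj 1/10; Rajiv 1/30; Tarun 1/30; Usha 1/30; Vikram 3/5

Vikram, as surviving spouse, takes 3/5.
The remaining 2/5 passes to Aarav's descendants per stirpes.
The 2/5 is divided into 4 equal shares of 1/10 among Omkar, Bhavna, Jayant, Manoj.
Omkar predeceased; the 1/10 allotted to Omkar's branch passes to Omkar's issue by representation.
Chetan is the sole taker at this level and receives the full 1/10.
Bhavna is living and takes 1/10.
Jayant predeceased; the 1/10 allotted to Jayant's branch passes to Jayant's issue by representation.
The 1/10 is divided into 3 equal shares of 1/30 among Usha, Rajiv, Tarun.
Usha is living and takes 1/30.
Rajiv is living and takes 1/30.
Tarun is living and takes 1/30.
Manoj is living and takes 1/10.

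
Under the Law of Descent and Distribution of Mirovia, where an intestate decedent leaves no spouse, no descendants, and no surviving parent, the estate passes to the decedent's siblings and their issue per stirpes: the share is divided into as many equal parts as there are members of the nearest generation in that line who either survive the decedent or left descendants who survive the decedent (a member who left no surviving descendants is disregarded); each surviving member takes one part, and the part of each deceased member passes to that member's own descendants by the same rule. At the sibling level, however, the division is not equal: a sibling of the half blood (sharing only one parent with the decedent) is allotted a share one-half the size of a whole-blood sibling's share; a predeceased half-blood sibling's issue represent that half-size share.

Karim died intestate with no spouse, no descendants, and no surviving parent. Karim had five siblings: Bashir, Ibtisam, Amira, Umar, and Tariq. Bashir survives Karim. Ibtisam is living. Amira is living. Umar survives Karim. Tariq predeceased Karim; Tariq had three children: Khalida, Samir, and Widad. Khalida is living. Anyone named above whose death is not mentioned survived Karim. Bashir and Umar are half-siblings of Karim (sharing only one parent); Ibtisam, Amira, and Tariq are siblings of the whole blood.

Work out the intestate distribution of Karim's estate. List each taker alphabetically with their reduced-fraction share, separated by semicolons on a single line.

No spouse, descendants, or parent survives, so the estate passes to Karim's siblings per stirpes.
Half-blood siblings count for one-half the weight of whole-blood siblings at the initial division.
Dividing 1 in proportion to weights (total weight 4): Bashir (weight 1/2) → 1/8; Ibtisam (weight 1) → 1/4; Amira (weight 1) → 1/4; Umar (weight 1/2) → 1/8; Tariq (weight 1) → 1/4.
Bashir is living and takes 1/8.
Ibtisam is living and takes 1/4.
Amira is living and takes 1/4.
Umar is living and takes 1/8.
Tariq predeceased; the 1/4 allotted to Tariq's branch passes to Tariq's issue by representation.
The 1/4 is divided into 3 equal shares of 1/12 among Khalida, Samir, Widad.
Khalida is living and takes 1/12.
Samir is living and takes 1/12.
Widad is living and takes 1/12.

Amira 1/4; Bashir 1/8; Ibtisam 1/4; Khalida 1/12; Samir 1/12; Umar 1/8; Widad 1/12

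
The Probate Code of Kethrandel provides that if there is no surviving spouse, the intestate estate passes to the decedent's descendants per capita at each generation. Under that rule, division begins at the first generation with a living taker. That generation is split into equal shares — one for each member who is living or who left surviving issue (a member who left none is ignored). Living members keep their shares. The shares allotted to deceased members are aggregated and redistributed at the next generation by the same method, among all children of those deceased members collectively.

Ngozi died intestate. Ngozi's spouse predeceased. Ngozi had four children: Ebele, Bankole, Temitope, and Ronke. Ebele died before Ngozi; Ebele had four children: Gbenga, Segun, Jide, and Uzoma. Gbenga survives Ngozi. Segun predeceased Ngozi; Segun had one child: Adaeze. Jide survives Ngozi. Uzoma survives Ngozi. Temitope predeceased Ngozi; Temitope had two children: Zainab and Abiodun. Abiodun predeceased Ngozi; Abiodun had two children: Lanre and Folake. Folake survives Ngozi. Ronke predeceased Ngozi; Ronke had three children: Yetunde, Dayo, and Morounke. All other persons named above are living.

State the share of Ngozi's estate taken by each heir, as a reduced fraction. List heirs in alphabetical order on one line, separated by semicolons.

Adaeze 1/18; Bankole 1/4; Dayo 1/12; Folake 1/18; Gbenga 1/12; Jide 1/12; Lanre 1/18; Morounke 1/12; Uzoma 1/12; Yetunde 1/12; Zainab 1/12

There is no surviving spouse, so the entire estate passes to Ngozi's descendants per capita at each generation.
At generation 1 (Ebele, Bankole, Temitope, Ronke) there are 4 shares of (1)/4 = 1/4 each.
Living: Bankole — each takes 1/4.
Deceased: Ebele, Temitope, and Ronke. Their combined 3/4 is pooled and carried to generation 2.
At generation 2 (Gbenga, Segun, Jide, Uzoma, Zainab, Abiodun, Yetunde, Dayo, Morounke) there are 9 shares of (3/4)/9 = 1/12 each.
Living: Gbenga, Jide, Uzoma, Zainab, Yetunde, Dayo, and Morounke — each takes 1/12.
Deceased: Segun and Abiodun. Their combined 1/6 is pooled and carried to generation 3.
At generation 3 (Adaeze, Lanre, Folake) there are 3 shares of (1/6)/3 = 1/18 each.
Living: Adaeze, Lanre, and Folake — each takes 1/18.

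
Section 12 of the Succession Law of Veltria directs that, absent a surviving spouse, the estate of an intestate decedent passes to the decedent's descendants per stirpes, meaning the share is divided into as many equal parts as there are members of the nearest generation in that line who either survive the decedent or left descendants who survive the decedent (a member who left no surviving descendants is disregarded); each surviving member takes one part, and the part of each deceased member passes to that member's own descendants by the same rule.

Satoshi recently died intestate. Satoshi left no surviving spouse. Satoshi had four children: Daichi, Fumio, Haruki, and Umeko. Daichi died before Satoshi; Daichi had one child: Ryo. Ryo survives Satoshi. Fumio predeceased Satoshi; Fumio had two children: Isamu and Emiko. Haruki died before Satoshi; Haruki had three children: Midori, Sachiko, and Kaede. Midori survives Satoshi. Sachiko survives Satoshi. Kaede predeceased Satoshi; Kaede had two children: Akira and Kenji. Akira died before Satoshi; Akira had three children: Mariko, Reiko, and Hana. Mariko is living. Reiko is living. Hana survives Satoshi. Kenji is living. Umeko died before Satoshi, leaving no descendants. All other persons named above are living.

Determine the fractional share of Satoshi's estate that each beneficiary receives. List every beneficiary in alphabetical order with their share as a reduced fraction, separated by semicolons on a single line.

Emiko 1/6; Hana 1/54; Isamu 1/6; Kenji 1/18; Mariko 1/54; Midori 1/9; Reiko 1/54; Ryo 1/3; Sachiko 1/9

There is no surviving spouse, so the entire estate passes to Satoshi's descendants per stirpes.
Umeko left no surviving issue, so that branch lapses and is disregarded.
The estate is divided into 3 equal shares of 1/3 among Daichi, Fumio, Haruki.
Daichi predeceased; the 1/3 allotted to Daichi's branch passes to Daichi's issue by representation.
Ryo is the sole taker at this level and receives the full 1/3.
Fumio predeceased; the 1/3 allotted to Fumio's branch passes to Fumio's issue by representation.
The 1/3 is divided into 2 equal shares of 1/6 among Isamu, Emiko.
Isamu is living and takes 1/6.
Emiko is living and takes 1/6.
Haruki predeceased; the 1/3 allotted to Haruki's branch passes to Haruki's issue by representation.
The 1/3 is divided into 3 equal shares of 1/9 among Midori, Sachiko, Kaede.
Midori is living and takes 1/9.
Sachiko is living and takes 1/9.
Kaede predeceased; the 1/9 allotted to Kaede's branch passes to Kaede's issue by representation.
The 1/9 is divided into 2 equal shares of 1/18 among Akira, Kenji.
Akira predeceased; the 1/18 allotted to Akira's branch passes to Akira's issue by representation.
The 1/18 is divided into 3 equal shares of 1/54 among Mariko, Reiko, Hana.
Mariko is living and takes 1/54.
Reiko is living and takes 1/54.
Hana is living and takes 1/54.
Kenji is living and takes 1/18.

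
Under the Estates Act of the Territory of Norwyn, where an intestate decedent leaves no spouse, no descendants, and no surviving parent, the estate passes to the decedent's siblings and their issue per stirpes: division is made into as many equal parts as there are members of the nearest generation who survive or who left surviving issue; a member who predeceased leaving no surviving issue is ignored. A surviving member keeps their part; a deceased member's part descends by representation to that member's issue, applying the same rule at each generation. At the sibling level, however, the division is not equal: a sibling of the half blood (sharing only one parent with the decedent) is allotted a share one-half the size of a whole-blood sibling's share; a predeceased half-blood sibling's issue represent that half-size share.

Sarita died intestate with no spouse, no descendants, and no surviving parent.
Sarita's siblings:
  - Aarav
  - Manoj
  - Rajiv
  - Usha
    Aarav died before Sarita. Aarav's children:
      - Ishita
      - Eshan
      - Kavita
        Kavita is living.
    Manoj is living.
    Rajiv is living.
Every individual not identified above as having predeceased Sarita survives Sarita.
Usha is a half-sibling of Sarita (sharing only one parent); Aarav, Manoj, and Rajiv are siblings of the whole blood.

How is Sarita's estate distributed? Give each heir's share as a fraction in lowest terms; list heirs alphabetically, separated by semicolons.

No spouse, descendants, or parent survives, so the estate passes to Sarita's siblings per stirpes.
Half-blood siblings count for one-half the weight of whole-blood siblings at the initial division.
Dividing 1 in proportion to weights (total weight 7/2): Aarav (weight 1) → 2/7; Manoj (weight 1) → 2/7; Rajiv (weight 1) → 2/7; Usha (weight 1/2) → 1/7.
Aarav predeceased; the 2/7 allotted to Aarav's branch passes to Aarav's issue by representation.
The 2/7 is divided into 3 equal shares of 2/21 among Ishita, Eshan, Kavita.
Ishita is living and takes 2/21.
Eshan is living and takes 2/21.
Kavita is living and takes 2/21.
Manoj is living and takes 2/7.
Rajiv is living and takes 2/7.
Usha is living and takes 1/7.

Eshan 2/21; Ishita 2/21; Kavita 2/21; Manoj 2/7; Rajiv 2/7; Usha 1/7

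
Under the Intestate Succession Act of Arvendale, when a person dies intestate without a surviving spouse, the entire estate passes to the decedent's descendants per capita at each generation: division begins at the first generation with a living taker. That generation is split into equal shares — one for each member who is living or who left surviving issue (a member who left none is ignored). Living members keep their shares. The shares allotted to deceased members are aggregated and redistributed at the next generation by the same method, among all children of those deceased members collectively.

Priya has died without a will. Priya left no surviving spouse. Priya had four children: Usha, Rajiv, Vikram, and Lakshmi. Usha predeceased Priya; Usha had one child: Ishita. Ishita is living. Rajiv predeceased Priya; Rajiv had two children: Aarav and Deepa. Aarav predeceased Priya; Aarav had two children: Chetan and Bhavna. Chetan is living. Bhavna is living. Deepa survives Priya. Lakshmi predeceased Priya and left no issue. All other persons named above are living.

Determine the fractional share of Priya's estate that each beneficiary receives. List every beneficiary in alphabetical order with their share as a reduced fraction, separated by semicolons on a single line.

There is no surviving spouse, so the entire estate passes to Priya's descendants per capita at each generation.
At generation 1 (Usha, Rajiv, Vikram) there are 3 shares of (1)/3 = 1/3 each.
Living: Vikram — each takes 1/3.
Deceased: Usha and Rajiv. Their combined 2/3 is pooled and carried to generation 2.
At generation 2 (Ishita, Aarav, Deepa) there are 3 shares of (2/3)/3 = 2/9 each.
Living: Ishita and Deepa — each takes 2/9.
Deceased: Aarav. That 2/9 share is carried to generation 3.
At generation 3 (Chetan, Bhavna) there are 2 shares of (2/9)/2 = 1/9 each.
Living: Chetan and Bhavna — each takes 1/9.

Bhavna 1/9; Chetan 1/9; Deepa 2/9; Ishita 2/9; Vikram 1/3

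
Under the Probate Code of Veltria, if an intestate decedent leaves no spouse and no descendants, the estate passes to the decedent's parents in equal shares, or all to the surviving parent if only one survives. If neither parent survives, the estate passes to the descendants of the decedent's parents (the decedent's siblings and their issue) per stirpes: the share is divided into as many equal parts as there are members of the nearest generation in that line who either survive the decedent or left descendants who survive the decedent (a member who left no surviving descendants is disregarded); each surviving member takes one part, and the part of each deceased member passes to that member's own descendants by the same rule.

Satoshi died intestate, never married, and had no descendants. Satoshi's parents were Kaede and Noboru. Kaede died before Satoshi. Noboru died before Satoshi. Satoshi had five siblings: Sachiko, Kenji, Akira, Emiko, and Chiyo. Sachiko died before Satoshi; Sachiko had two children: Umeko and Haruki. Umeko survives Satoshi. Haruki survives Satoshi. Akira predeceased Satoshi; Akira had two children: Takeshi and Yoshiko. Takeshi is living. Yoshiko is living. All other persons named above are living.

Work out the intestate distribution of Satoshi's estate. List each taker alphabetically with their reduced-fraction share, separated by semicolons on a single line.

Chiyo 1/5; Emiko 1/5; Haruki 1/10; Kenji 1/5; Takeshi 1/10; Umeko 1/10; Yoshiko 1/10

Neither parent survives and there are no descendants, so the estate passes to Satoshi's siblings and their issue per stirpes.
The estate is divided into 5 equal shares of 1/5 among Sachiko, Kenji, Akira, Emiko, Chiyo.
Sachiko predeceased; the 1/5 allotted to Sachiko's branch passes to Sachiko's issue by representation.
The 1/5 is divided into 2 equal shares of 1/10 among Umeko, Haruki.
Umeko is living and takes 1/10.
Haruki is living and takes 1/10.
Kenji is living and takes 1/5.
Akira predeceased; the 1/5 allotted to Akira's branch passes to Akira's issue by representation.
The 1/5 is divided into 2 equal shares of 1/10 among Takeshi, Yoshiko.
Takeshi is living and takes 1/10.
Yoshiko is living and takes 1/10.
Emiko is living and takes 1/5.
Chiyo is living and takes 1/5.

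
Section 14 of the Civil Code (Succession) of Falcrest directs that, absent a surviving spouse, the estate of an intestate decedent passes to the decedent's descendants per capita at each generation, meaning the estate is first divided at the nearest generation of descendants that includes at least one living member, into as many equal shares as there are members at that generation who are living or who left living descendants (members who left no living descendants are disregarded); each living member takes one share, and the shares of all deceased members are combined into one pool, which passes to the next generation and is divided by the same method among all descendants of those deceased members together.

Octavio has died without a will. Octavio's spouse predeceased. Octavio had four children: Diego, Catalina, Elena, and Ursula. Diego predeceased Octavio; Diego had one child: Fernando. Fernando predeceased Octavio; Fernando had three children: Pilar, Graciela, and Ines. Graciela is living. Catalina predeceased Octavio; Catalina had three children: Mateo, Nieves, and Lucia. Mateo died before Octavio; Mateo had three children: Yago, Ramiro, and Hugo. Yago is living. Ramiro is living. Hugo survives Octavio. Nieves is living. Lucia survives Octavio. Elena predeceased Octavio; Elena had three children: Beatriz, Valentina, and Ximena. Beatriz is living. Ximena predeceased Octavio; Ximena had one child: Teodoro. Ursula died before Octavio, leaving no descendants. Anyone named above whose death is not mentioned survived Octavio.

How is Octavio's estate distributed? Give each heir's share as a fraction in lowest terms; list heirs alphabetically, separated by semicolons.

There is no surviving spouse, so the entire estate passes to Octavio's descendants per capita at each generation.
No one at generation 1 (Diego, Catalina, Elena) is living; moving to the next generation.
At generation 2 (Fernando, Mateo, Nieves, Lucia, Beatriz, Valentina, Ximena) there are 7 shares of (1)/7 = 1/7 each.
Living: Nieves, Lucia, Beatriz, and Valentina — each takes 1/7.
Deceased: Fernando, Mateo, and Ximena. Their combined 3/7 is pooled and carried to generation 3.
At generation 3 (Pilar, Graciela, Ines, Yago, Ramiro, Hugo, Teodoro) there are 7 shares of (3/7)/7 = 3/49 each.
Living: Pilar, Graciela, Ines, Yago, Ramiro, Hugo, and Teodoro — each takes 3/49.

Beatriz 1/7; Graciela 3/49; Hugo 3/49; Ines 3/49; Lucia 1/7; Nieves 1/7; Pilar 3/49; Ramiro 3/49; Teodoro 3/49; Valentina 1/7; Yago 3/49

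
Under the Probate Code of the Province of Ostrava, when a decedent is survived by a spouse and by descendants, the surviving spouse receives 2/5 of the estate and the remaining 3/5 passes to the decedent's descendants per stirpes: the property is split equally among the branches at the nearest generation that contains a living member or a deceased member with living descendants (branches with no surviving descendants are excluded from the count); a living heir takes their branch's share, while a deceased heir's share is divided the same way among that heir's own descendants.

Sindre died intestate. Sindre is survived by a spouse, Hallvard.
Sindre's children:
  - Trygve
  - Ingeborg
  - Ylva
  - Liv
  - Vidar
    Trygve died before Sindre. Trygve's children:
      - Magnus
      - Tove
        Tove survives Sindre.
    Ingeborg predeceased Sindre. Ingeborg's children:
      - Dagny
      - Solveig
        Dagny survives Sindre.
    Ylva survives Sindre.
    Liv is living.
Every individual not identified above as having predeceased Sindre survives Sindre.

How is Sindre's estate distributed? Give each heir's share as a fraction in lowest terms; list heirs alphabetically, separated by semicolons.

Dagny 3/50; Hallvard 2/5; Liv 3/25; Magnus 3/50; Solveig 3/50; Tove 3/50; Vidar 3/25; Ylva 3/25

Hallvard, as surviving spouse, takes 2/5.
The remaining 3/5 passes to Sindre's descendants per stirpes.
The 3/5 is divided into 5 equal shares of 3/25 among Trygve, Ingeborg, Ylva, Liv, Vidar.
Trygve predeceased; the 3/25 allotted to Trygve's branch passes to Trygve's issue by representation.
The 3/25 is divided into 2 equal shares of 3/50 among Magnus, Tove.
Magnus is living and takes 3/50.
Tove is living and takes 3/50.
Ingeborg predeceased; the 3/25 allotted to Ingeborg's branch passes to Ingeborg's issue by representation.
The 3/25 is divided into 2 equal shares of 3/50 among Dagny, Solveig.
Dagny is living and takes 3/50.
Solveig is living and takes 3/50.
Ylva is living and takes 3/25.
Liv is living and takes 3/25.
Vidar is living and takes 3/25.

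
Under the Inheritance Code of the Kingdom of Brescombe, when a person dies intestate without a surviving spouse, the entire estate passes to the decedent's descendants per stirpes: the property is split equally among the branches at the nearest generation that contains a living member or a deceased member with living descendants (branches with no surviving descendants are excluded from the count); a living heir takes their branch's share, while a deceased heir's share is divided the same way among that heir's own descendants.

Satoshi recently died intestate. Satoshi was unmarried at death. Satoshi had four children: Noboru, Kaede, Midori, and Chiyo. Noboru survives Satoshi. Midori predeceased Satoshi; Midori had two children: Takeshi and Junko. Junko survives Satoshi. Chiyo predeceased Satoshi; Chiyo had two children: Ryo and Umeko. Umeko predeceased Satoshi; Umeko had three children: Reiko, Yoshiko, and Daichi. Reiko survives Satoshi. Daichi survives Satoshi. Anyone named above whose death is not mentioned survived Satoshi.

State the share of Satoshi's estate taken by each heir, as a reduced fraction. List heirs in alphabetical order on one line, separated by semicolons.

There is no surviving spouse, so the entire estate passes to Satoshi's descendants per stirpes.
The estate is divided into 4 equal shares of 1/4 among Noboru, Kaede, Midori, Chiyo.
Noboru is living and takes 1/4.
Kaede is living and takes 1/4.
Midori predeceased; the 1/4 allotted to Midori's branch passes to Midori's issue by representation.
The 1/4 is divided into 2 equal shares of 1/8 among Takeshi, Junko.
Takeshi is living and takes 1/8.
Junko is living and takes 1/8.
Chiyo predeceased; the 1/4 allotted to Chiyo's branch passes to Chiyo's issue by representation.
The 1/4 is divided into 2 equal shares of 1/8 among Ryo, Umeko.
Ryo is living and takes 1/8.
Umeko predeceased; the 1/8 allotted to Umeko's branch passes to Umeko's issue by representation.
The 1/8 is divided into 3 equal shares of 1/24 among Reiko, Yoshiko, Daichi.
Reiko is living and takes 1/24.
Yoshiko is living and takes 1/24.
Daichi is living and takes 1/24.

Daichi 1/24; Junko 1/8; Kaede 1/4; Noboru 1/4; Reiko 1/24; Ryo 1/8; Takeshi 1/8; Yoshiko 1/24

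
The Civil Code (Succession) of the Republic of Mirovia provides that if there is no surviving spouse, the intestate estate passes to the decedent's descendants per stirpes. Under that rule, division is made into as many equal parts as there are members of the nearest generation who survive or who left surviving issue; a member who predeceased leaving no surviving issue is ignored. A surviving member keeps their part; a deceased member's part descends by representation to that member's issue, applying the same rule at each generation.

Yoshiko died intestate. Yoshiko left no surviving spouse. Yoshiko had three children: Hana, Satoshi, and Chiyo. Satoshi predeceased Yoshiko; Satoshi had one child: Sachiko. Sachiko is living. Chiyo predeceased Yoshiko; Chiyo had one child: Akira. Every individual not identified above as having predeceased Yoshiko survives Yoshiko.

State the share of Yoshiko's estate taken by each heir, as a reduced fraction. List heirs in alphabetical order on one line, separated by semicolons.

Akira 1/3; Hana 1/3; Sachiko 1/3

There is no surviving spouse, so the entire estate passes to Yoshiko's descendants per stirpes.
The estate is divided into 3 equal shares of 1/3 among Hana, Satoshi, Chiyo.
Hana is living and takes 1/3.
Satoshi predeceased; the 1/3 allotted to Satoshi's branch passes to Satoshi's issue by representation.
Sachiko is the sole taker at this level and receives the full 1/3.
Chiyo predeceased; the 1/3 allotted to Chiyo's branch passes to Chiyo's issue by representation.
Akira is the sole taker at this level and receives the full 1/3.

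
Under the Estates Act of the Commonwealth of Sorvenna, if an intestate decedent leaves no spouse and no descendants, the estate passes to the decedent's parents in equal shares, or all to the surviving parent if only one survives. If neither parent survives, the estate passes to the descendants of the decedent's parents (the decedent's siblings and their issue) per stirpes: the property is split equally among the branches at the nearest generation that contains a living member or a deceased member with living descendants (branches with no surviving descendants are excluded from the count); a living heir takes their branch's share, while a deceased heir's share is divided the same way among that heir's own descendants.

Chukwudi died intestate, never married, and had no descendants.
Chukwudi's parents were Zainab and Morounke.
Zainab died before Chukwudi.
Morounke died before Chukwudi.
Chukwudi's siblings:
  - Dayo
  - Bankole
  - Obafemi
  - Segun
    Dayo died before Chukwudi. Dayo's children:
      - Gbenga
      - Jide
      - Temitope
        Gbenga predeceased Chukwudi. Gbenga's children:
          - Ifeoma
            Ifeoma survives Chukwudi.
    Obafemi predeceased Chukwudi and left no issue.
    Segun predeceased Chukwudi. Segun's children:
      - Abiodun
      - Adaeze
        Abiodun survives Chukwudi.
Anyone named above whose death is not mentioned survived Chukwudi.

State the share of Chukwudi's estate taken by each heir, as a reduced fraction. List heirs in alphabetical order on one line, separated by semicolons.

Neither parent survives and there are no descendants, so the estate passes to Chukwudi's siblings and their issue per stirpes.
Obafemi left no surviving issue, so that branch lapses and is disregarded.
The estate is divided into 3 equal shares of 1/3 among Dayo, Bankole, Segun.
Dayo predeceased; the 1/3 allotted to Dayo's branch passes to Dayo's issue by representation.
The 1/3 is divided into 3 equal shares of 1/9 among Gbenga, Jide, Temitope.
Gbenga predeceased; the 1/9 allotted to Gbenga's branch passes to Gbenga's issue by representation.
Ifeoma is the sole taker at this level and receives the full 1/9.
Jide is living and takes 1/9.
Temitope is living and takes 1/9.
Bankole is living and takes 1/3.
Segun predeceased; the 1/3 allotted to Segun's branch passes to Segun's issue by representation.
The 1/3 is divided into 2 equal shares of 1/6 among Abiodun, Adaeze.
Abiodun is living and takes 1/6.
Adaeze is living and takes 1/6.

Abiodun 1/6; Adaeze 1/6; Bankole 1/3; Ifeoma 1/9; Jide 1/9; Temitope 1/9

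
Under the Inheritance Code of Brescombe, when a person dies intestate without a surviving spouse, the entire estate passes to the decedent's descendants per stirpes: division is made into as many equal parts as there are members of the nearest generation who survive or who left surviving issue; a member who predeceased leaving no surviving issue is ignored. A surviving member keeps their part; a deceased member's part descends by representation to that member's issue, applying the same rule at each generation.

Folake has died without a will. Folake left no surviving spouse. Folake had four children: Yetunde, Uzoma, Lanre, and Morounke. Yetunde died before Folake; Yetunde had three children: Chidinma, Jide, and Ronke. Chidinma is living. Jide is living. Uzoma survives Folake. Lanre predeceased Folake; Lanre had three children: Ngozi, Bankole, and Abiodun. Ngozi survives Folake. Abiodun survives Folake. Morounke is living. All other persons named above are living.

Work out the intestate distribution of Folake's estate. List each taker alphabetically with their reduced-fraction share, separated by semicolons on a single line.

There is no surviving spouse, so the entire estate passes to Folake's descendants per stirpes.
The estate is divided into 4 equal shares of 1/4 among Yetunde, Uzoma, Lanre, Morounke.
Yetunde predeceased; the 1/4 allotted to Yetunde's branch passes to Yetunde's issue by representation.
The 1/4 is divided into 3 equal shares of 1/12 among Chidinma, Jide, Ronke.
Chidinma is living and takes 1/12.
Jide is living and takes 1/12.
Ronke is living and takes 1/12.
Uzoma is living and takes 1/4.
Lanre predeceased; the 1/4 allotted to Lanre's branch passes to Lanre's issue by representation.
The 1/4 is divided into 3 equal shares of 1/12 among Ngozi, Bankole, Abiodun.
Ngozi is living and takes 1/12.
Bankole is living and takes 1/12.
Abiodun is living and takes 1/12.
Morounke is living and takes 1/4.

Abiodun 1/12; Bankole 1/12; Chidinma 1/12; Jide 1/12; Morounke 1/4; Ngozi 1/12; Ronke 1/12; Uzoma 1/4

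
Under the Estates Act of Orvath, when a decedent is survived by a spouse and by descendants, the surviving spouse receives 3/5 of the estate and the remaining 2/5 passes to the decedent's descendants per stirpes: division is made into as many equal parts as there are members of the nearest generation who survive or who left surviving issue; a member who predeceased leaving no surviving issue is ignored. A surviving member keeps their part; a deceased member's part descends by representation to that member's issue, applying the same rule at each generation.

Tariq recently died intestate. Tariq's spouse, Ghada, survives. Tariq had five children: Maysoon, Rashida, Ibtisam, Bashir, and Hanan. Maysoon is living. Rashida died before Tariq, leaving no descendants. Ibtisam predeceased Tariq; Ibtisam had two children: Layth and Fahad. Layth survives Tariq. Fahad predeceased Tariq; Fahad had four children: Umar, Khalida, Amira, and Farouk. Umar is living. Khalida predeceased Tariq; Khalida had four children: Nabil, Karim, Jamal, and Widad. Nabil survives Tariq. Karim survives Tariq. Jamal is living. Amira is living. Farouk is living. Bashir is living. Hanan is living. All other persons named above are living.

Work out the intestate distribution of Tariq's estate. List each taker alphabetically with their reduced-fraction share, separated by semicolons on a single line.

Amira 1/80; Bashir 1/10; Farouk 1/80; Ghada 3/5; Hanan 1/10; Jamal 1/320; Karim 1/320; Layth 1/20; Maysoon 1/10; Nabil 1/320; Umar 1/80; Widad 1/320

Ghada, as surviving spouse, takes 3/5.
The remaining 2/5 passes to Tariq's descendants per stirpes.
Rashida left no surviving issue, so that branch lapses and is disregarded.
The 2/5 is divided into 4 equal shares of 1/10 among Maysoon, Ibtisam, Bashir, Hanan.
Maysoon is living and takes 1/10.
Ibtisam predeceased; the 1/10 allotted to Ibtisam's branch passes to Ibtisam's issue by representation.
The 1/10 is divided into 2 equal shares of 1/20 among Layth, Fahad.
Layth is living and takes 1/20.
Fahad predeceased; the 1/20 allotted to Fahad's branch passes to Fahad's issue by representation.
The 1/20 is divided into 4 equal shares of 1/80 among Umar, Khalida, Amira, Farouk.
Umar is living and takes 1/80.
Khalida predeceased; the 1/80 allotted to Khalida's branch passes to Khalida's issue by representation.
The 1/80 is divided into 4 equal shares of 1/320 among Nabil, Karim, Jamal, Widad.
Nabil is living and takes 1/320.
Karim is living and takes 1/320.
Jamal is living and takes 1/320.
Widad is living and takes 1/320.
Amira is living and takes 1/80.
Farouk is living and takes 1/80.
Bashir is living and takes 1/10.
Hanan is living and takes 1/10.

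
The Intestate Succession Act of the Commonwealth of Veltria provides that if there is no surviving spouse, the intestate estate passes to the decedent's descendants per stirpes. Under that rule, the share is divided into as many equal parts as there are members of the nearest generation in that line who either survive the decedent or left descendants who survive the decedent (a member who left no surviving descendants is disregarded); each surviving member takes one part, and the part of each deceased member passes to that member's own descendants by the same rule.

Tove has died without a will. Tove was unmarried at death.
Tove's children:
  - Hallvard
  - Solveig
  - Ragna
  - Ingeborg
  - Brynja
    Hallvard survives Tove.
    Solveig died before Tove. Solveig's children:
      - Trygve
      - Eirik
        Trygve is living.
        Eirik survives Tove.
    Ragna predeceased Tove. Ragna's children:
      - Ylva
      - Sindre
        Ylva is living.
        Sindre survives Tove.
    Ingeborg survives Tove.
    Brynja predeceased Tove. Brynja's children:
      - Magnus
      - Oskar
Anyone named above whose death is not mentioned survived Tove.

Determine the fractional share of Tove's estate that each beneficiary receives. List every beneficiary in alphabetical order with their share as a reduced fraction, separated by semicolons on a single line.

There is no surviving spouse, so the entire estate passes to Tove's descendants per stirpes.
The estate is divided into 5 equal shares of 1/5 among Hallvard, Solveig, Ragna, Ingeborg, Brynja.
Hallvard is living and takes 1/5.
Solveig predeceased; the 1/5 allotted to Solveig's branch passes to Solveig's issue by representation.
The 1/5 is divided into 2 equal shares of 1/10 among Trygve, Eirik.
Trygve is living and takes 1/10.
Eirik is living and takes 1/10.
Ragna predeceased; the 1/5 allotted to Ragna's branch passes to Ragna's issue by representation.
The 1/5 is divided into 2 equal shares of 1/10 among Ylva, Sindre.
Ylva is living and takes 1/10.
Sindre is living and takes 1/10.
Ingeborg is living and takes 1/5.
Brynja predeceased; the 1/5 allotted to Brynja's branch passes to Brynja's issue by representation.
The 1/5 is divided into 2 equal shares of 1/10 among Magnus, Oskar.
Magnus is living and takes 1/10.
Oskar is living and takes 1/10.

Eirik 1/10; Hallvard 1/5; Ingeborg 1/5; Magnus 1/10; Oskar 1/10; Sindre 1/10; Trygve 1/10; Ylva 1/10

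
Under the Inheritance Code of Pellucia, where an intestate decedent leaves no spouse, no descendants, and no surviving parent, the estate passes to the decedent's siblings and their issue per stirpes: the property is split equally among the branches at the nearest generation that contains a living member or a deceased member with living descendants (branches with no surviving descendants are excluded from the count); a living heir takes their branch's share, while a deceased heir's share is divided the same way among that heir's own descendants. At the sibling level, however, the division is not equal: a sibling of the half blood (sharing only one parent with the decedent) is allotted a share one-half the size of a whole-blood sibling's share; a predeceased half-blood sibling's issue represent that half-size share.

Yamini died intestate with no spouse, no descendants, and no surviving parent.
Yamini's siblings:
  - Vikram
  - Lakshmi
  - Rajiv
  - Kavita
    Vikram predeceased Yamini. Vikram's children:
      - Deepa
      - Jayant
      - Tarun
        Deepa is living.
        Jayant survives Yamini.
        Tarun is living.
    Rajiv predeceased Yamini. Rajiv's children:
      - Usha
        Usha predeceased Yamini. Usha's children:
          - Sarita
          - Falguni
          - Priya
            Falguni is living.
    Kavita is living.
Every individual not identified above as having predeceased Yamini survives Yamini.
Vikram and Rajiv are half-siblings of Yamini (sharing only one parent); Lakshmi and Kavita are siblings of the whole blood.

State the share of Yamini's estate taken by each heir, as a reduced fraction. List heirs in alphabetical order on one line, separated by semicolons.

Deepa 1/18; Falguni 1/18; Jayant 1/18; Kavita 1/3; Lakshmi 1/3; Priya 1/18; Sarita 1/18; Tarun 1/18

No spouse, descendants, or parent survives, so the estate passes to Yamini's siblings per stirpes.
Half-blood siblings count for one-half the weight of whole-blood siblings at the initial division.
Dividing 1 in proportion to weights (total weight 3): Vikram (weight 1/2) → 1/6; Lakshmi (weight 1) → 1/3; Rajiv (weight 1/2) → 1/6; Kavita (weight 1) → 1/3.
Vikram predeceased; the 1/6 allotted to Vikram's branch passes to Vikram's issue by representation.
The 1/6 is divided into 3 equal shares of 1/18 among Deepa, Jayant, Tarun.
Deepa is living and takes 1/18.
Jayant is living and takes 1/18.
Tarun is living and takes 1/18.
Lakshmi is living and takes 1/3.
Rajiv predeceased; the 1/6 allotted to Rajiv's branch passes to Rajiv's issue by representation.
Usha's line is the sole branch at this level, so the full 1/6 passes to Usha's issue by representation.
The 1/6 is divided into 3 equal shares of 1/18 among Sarita, Falguni, Priya.
Sarita is living and takes 1/18.
Falguni is living and takes 1/18.
Priya is living and takes 1/18.
Kavita is living and takes 1/3.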